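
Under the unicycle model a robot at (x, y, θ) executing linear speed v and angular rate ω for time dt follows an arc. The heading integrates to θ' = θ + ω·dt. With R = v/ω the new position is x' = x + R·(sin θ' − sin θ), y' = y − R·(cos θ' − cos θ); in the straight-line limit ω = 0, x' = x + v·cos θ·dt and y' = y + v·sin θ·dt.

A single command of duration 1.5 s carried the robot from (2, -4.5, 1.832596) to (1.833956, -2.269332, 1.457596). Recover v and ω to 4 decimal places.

v = 1.5000, ω = -0.2500

Δθ = 1.457596 − 1.832596 = -0.375000
ω = Δθ/dt = -0.375000/1.5 = -0.2500
R = −Δy/(cos θ' − cos θ) = -6.0000
v = R·ω = -6.0000·-0.2500 = 1.5000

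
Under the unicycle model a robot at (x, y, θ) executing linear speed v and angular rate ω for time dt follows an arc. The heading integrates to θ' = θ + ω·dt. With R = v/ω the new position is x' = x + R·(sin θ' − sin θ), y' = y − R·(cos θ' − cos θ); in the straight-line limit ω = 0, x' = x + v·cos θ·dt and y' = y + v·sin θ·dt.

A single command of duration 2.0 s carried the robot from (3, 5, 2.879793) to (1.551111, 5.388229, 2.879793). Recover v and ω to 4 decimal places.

v = 0.7500, ω = 0.0000

Δθ = 2.879793 − 2.879793 = 0.000000
ω = Δθ/dt = 0.000000/2.0 = 0.0000
ω = 0 → v = (Δx·cos θ + Δy·sin θ)/dt = 0.7500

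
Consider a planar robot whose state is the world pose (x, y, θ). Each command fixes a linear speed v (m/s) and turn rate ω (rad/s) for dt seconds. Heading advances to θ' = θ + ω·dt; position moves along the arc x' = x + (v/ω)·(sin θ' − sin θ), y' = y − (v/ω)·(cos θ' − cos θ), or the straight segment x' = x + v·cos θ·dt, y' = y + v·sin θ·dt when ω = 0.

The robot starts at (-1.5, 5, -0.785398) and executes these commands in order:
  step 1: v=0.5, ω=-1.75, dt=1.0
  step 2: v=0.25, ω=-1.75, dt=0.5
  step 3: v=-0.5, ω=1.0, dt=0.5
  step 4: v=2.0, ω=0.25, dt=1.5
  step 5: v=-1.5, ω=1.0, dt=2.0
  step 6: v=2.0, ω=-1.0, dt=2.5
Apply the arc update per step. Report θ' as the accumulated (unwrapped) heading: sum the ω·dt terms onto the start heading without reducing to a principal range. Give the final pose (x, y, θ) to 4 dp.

(-5.0338, 2.1396, -3.0354)

step 1: θ'=-2.5354 (R=-0.2857) → pose (-1.5392, 4.5632, -2.5354)
step 2: θ'=-3.4104 (R=-0.1429) → pose (-1.6586, 4.5428, -3.4104)
step 3: θ'=-2.9104 (R=-0.5000) → pose (-1.4112, 4.5382, -2.9104)
step 4: θ'=-2.5354 (R=8.0000) → pose (-4.1360, 3.3256, -2.5354)
step 5: θ'=-0.5354 (R=-1.5000) → pose (-4.2254, 5.8484, -0.5354)
step 6: θ'=-3.0354 (R=-2.0000) → pose (-5.0338, 2.1396, -3.0354)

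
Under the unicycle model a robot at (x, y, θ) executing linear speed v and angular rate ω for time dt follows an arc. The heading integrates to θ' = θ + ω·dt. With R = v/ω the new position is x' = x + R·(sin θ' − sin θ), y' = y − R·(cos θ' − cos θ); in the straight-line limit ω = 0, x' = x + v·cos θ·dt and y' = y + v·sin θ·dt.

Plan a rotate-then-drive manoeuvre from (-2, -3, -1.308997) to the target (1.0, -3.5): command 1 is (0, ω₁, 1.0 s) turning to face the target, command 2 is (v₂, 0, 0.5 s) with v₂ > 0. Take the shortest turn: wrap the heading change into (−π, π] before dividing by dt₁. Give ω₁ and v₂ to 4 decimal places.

heading to target = atan2(-3.5−-3, 1−-2) = -0.1651
Δθ = wrap(-0.1651 − -1.3090) = 1.1438; ω₁ = Δθ/dt₁ = 1.1438
distance = √((1−-2)² + (-3.5−-3)²) = 3.0414; v₂ = distance/dt₂ = 6.0828

ω₁ = 1.1438, v₂ = 6.0828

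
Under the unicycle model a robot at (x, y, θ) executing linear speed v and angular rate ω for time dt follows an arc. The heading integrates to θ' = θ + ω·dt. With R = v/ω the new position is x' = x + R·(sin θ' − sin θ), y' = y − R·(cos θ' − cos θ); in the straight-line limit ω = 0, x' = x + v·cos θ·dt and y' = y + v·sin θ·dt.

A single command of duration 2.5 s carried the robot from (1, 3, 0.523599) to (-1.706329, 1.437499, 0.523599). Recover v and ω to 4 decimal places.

Δθ = 0.523599 − 0.523599 = 0.000000
ω = Δθ/dt = 0.000000/2.5 = 0.0000
ω = 0 → v = (Δx·cos θ + Δy·sin θ)/dt = -1.2500

v = -1.2500, ω = 0.0000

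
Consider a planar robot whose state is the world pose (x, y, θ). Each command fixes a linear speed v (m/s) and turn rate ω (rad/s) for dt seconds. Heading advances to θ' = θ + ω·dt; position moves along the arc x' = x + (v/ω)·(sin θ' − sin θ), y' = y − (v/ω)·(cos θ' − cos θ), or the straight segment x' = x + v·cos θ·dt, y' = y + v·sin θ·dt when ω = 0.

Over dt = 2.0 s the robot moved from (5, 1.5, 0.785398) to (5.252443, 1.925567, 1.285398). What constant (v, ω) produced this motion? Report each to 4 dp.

v = 0.2500, ω = 0.2500

Δθ = 1.285398 − 0.785398 = 0.500000
ω = Δθ/dt = 0.500000/2.0 = 0.2500
R = −Δy/(cos θ' − cos θ) = 1.0000
v = R·ω = 1.0000·0.2500 = 0.2500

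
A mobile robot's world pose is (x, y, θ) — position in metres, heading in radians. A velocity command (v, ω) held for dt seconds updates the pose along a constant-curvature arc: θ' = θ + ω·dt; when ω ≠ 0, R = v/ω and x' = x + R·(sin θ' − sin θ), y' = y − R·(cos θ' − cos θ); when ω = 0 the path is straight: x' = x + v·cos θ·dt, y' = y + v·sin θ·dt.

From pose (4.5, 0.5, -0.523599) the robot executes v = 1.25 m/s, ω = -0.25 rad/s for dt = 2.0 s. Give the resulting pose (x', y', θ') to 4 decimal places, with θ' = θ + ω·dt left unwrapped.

(6.2699, -1.2286, -1.0236)

θ' = -0.5236 + -0.25·2.0 = -1.0236
R = v/ω = 1.25/-0.25 = -5.0000
x' = 4.5 + -5.0000·(sin -1.0236 − sin -0.5236) = 6.2699
y' = 0.5 − -5.0000·(cos -1.0236 − cos -0.5236) = -1.2286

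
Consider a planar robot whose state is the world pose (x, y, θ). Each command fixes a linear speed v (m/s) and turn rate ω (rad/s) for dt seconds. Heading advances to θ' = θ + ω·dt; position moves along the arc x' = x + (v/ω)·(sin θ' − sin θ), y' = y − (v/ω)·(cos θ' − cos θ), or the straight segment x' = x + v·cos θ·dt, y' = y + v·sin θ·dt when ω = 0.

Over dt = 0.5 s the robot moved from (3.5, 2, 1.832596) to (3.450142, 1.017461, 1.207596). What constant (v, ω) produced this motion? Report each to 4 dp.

v = -2.0000, ω = -1.2500

Δθ = 1.207596 − 1.832596 = -0.625000
ω = Δθ/dt = -0.625000/0.5 = -1.2500
R = −Δy/(cos θ' − cos θ) = 1.6000
v = R·ω = 1.6000·-1.2500 = -2.0000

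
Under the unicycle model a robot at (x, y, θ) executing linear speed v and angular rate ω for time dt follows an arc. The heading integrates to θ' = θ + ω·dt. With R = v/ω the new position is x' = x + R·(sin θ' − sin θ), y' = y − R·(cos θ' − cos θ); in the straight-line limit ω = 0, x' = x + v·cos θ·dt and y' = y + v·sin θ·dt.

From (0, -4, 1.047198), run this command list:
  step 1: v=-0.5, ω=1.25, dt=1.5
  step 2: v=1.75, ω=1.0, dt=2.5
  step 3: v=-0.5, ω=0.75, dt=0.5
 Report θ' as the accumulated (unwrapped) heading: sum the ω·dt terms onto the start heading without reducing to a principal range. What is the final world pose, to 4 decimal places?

(-1.6431, -7.2839, 5.7972)

step 1: θ'=2.9222 (R=-0.4000) → pose (0.2594, -4.5904, 2.9222)
step 2: θ'=5.4222 (R=1.7500) → pose (-1.4489, -7.4389, 5.4222)
step 3: θ'=5.7972 (R=-0.6667) → pose (-1.6431, -7.2839, 5.7972)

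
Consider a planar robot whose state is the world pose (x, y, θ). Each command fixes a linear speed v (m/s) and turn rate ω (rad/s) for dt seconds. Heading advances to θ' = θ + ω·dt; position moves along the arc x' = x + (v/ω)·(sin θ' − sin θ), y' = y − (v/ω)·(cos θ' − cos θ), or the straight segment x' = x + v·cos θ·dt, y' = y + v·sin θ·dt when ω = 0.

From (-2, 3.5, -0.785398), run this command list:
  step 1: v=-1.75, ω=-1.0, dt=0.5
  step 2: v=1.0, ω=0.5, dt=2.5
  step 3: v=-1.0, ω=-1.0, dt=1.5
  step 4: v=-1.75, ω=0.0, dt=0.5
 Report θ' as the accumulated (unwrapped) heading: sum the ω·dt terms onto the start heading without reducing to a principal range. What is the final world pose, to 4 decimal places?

step 1: θ'=-1.2854 (R=1.7500) → pose (-2.4418, 4.2447, -1.2854)
step 2: θ'=-0.0354 (R=2.0000) → pose (-0.5935, 2.8091, -0.0354)
step 3: θ'=-1.5354 (R=1.0000) → pose (-1.5574, 3.7731, -1.5354)
step 4: θ'=-1.5354 (straight) → pose (-1.5884, 4.6475, -1.5354)

(-1.5884, 4.6475, -1.5354)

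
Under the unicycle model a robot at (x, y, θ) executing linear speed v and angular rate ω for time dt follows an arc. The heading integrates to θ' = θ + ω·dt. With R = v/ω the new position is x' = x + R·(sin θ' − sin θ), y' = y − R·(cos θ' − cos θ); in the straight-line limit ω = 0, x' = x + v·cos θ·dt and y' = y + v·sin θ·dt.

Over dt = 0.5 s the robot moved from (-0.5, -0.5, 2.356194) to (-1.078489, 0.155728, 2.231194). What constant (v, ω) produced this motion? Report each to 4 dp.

Δθ = 2.231194 − 2.356194 = -0.125000
ω = Δθ/dt = -0.125000/0.5 = -0.2500
R = −Δy/(cos θ' − cos θ) = -7.0000
v = R·ω = -7.0000·-0.2500 = 1.7500

v = 1.7500, ω = -0.2500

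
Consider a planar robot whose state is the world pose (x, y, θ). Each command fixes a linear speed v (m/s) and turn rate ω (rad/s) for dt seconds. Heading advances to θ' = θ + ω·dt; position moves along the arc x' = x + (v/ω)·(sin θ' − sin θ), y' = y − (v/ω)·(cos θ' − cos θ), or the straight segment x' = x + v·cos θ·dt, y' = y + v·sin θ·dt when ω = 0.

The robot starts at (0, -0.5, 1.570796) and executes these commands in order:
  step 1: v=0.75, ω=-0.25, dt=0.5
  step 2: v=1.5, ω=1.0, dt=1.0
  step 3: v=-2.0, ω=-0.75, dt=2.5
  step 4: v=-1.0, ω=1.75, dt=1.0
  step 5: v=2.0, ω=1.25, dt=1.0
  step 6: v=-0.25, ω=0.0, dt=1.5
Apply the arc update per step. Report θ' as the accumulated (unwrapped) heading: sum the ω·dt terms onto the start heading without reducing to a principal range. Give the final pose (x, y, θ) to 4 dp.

(-2.3768, -3.4284, 3.5708)

step 1: θ'=1.4458 (R=-3.0000) → pose (0.0234, -0.1260, 1.4458)
step 2: θ'=2.4458 (R=1.5000) → pose (-0.5034, 1.2124, 2.4458)
step 3: θ'=0.5708 (R=2.6667) → pose (-0.7719, -3.0784, 0.5708)
step 4: θ'=2.3208 (R=-0.5714) → pose (-0.8813, -3.9487, 2.3208)
step 5: θ'=3.5708 (R=1.6000) → pose (-2.7178, -3.5844, 3.5708)
step 6: θ'=3.5708 (straight) → pose (-2.3768, -3.4284, 3.5708)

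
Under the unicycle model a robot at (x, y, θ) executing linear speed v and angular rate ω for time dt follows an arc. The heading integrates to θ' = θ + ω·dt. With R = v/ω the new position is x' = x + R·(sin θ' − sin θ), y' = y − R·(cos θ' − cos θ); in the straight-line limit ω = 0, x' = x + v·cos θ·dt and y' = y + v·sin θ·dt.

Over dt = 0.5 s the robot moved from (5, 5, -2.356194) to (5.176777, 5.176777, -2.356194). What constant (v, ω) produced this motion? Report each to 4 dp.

Δθ = -2.356194 − -2.356194 = 0.000000
ω = Δθ/dt = 0.000000/0.5 = 0.0000
ω = 0 → v = (Δx·cos θ + Δy·sin θ)/dt = -0.5000

v = -0.5000, ω = 0.0000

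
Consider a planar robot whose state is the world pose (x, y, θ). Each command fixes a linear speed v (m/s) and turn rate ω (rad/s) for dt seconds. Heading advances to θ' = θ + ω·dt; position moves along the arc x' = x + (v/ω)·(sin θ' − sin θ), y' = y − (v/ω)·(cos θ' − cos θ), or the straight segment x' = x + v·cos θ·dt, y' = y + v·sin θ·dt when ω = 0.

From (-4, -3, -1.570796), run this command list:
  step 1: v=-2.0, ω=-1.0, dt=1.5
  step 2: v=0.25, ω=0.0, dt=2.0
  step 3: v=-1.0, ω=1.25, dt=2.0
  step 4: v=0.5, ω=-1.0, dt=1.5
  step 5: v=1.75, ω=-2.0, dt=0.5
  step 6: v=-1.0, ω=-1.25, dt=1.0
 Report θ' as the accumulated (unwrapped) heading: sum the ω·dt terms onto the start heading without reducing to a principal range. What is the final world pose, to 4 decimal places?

step 1: θ'=-3.0708 (R=2.0000) → pose (-2.1415, -1.0050, -3.0708)
step 2: θ'=-3.0708 (straight) → pose (-2.6402, -1.0404, -3.0708)
step 3: θ'=-0.5708 (R=-0.8000) → pose (-2.2646, 0.4308, -0.5708)
step 4: θ'=-2.0708 (R=-0.5000) → pose (-2.0959, -0.2297, -2.0708)
step 5: θ'=-3.0708 (R=-0.8750) → pose (-2.8019, -0.6830, -3.0708)
step 6: θ'=-4.3208 (R=0.8000) → pose (-2.0059, -1.1756, -4.3208)

(-2.0059, -1.1756, -4.3208)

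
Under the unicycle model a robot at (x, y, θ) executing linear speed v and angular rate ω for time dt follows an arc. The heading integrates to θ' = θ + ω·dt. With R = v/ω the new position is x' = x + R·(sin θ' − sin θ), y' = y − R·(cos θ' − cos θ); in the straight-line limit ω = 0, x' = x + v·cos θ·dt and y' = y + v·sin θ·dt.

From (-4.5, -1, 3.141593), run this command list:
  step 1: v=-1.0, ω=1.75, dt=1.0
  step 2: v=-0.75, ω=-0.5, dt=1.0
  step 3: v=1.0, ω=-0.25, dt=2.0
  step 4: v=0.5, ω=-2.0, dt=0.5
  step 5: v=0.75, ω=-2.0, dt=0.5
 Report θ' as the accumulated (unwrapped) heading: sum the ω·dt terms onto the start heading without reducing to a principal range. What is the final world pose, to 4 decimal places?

(-5.4500, -1.0660, 1.8916)

step 1: θ'=4.8916 (R=-0.5714) → pose (-3.9377, -0.3267, 4.8916)
step 2: θ'=4.3916 (R=1.5000) → pose (-3.8852, 0.4136, 4.3916)
step 3: θ'=3.8916 (R=-4.0000) → pose (-4.9546, -1.2518, 3.8916)
step 4: θ'=2.8916 (R=-0.2500) → pose (-5.1869, -1.3111, 2.8916)
step 5: θ'=1.8916 (R=-0.3750) → pose (-5.4500, -1.0660, 1.8916)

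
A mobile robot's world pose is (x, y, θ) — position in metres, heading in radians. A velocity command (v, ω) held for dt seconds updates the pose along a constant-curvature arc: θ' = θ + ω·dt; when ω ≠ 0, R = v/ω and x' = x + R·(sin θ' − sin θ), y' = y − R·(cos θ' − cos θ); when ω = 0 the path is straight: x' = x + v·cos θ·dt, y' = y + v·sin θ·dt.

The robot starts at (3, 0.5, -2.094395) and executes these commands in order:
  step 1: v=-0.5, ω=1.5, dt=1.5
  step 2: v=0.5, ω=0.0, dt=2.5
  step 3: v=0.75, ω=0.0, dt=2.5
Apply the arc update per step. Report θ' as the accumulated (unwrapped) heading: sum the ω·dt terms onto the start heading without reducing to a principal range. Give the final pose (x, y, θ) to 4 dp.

(5.7469, 1.4803, 0.1556)

step 1: θ'=0.1556 (R=-0.3333) → pose (2.6597, 0.9960, 0.1556)
step 2: θ'=0.1556 (straight) → pose (3.8946, 1.1897, 0.1556)
step 3: θ'=0.1556 (straight) → pose (5.7469, 1.4803, 0.1556)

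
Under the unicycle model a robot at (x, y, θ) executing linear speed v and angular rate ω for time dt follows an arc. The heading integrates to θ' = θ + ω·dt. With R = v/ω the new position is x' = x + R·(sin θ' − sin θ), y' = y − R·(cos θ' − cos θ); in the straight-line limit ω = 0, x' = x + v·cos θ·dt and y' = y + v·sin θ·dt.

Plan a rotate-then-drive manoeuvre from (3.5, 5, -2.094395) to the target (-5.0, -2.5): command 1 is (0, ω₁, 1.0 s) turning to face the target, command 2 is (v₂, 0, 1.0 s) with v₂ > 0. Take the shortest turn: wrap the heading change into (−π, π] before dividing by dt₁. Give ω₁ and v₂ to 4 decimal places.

heading to target = atan2(-2.5−5, -5−3.5) = -2.4186
Δθ = wrap(-2.4186 − -2.0944) = -0.3242; ω₁ = Δθ/dt₁ = -0.3242
distance = √((-5−3.5)² + (-2.5−5)²) = 11.3358; v₂ = distance/dt₂ = 11.3358

ω₁ = -0.3242, v₂ = 11.3358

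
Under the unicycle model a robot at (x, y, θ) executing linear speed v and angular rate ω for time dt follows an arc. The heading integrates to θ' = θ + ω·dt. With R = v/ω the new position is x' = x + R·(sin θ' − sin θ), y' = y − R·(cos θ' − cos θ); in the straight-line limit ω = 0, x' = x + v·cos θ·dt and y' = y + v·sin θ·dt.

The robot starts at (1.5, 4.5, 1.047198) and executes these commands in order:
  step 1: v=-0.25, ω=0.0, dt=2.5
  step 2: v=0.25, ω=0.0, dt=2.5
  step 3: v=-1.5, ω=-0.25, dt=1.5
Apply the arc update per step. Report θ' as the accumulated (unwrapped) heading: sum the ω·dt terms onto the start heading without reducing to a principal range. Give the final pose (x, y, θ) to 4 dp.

step 1: θ'=1.0472 (straight) → pose (1.1875, 3.9587, 1.0472)
step 2: θ'=1.0472 (straight) → pose (1.5000, 4.5000, 1.0472)
step 3: θ'=0.6722 (R=6.0000) → pose (0.0401, 2.8053, 0.6722)

(0.0401, 2.8053, 0.6722)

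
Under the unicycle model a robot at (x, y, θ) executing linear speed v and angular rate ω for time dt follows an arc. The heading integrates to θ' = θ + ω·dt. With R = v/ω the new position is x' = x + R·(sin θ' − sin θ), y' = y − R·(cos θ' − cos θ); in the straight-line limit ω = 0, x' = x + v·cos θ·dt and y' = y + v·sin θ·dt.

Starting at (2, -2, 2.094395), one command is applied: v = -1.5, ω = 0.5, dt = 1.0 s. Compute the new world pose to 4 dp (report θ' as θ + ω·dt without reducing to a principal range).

θ' = 2.0944 + 0.5·1.0 = 2.5944
R = v/ω = -1.5/0.5 = -3.0000
x' = 2 + -3.0000·(sin 2.5944 − sin 2.0944) = 3.0372
y' = -2 − -3.0000·(cos 2.5944 − cos 2.0944) = -3.0620

(3.0372, -3.0620, 2.5944)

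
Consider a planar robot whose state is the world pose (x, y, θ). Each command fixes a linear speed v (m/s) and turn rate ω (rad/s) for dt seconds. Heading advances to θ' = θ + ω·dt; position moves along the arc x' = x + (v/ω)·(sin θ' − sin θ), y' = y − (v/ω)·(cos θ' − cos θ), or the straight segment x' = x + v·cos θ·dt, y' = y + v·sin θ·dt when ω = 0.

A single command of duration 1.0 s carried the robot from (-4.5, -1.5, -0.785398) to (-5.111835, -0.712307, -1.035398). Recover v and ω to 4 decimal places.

v = -1.0000, ω = -0.2500

Δθ = -1.035398 − -0.785398 = -0.250000
ω = Δθ/dt = -0.250000/1.0 = -0.2500
R = −Δy/(cos θ' − cos θ) = 4.0000
v = R·ω = 4.0000·-0.2500 = -1.0000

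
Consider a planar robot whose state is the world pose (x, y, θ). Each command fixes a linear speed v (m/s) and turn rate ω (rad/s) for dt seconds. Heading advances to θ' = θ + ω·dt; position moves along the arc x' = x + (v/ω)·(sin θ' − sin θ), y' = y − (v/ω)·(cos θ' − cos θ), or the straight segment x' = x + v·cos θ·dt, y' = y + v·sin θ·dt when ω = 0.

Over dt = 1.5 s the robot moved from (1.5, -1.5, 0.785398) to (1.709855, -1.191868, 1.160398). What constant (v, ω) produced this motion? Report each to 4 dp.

v = 0.2500, ω = 0.2500

Δθ = 1.160398 − 0.785398 = 0.375000
ω = Δθ/dt = 0.375000/1.5 = 0.2500
R = −Δy/(cos θ' − cos θ) = 1.0000
v = R·ω = 1.0000·0.2500 = 0.2500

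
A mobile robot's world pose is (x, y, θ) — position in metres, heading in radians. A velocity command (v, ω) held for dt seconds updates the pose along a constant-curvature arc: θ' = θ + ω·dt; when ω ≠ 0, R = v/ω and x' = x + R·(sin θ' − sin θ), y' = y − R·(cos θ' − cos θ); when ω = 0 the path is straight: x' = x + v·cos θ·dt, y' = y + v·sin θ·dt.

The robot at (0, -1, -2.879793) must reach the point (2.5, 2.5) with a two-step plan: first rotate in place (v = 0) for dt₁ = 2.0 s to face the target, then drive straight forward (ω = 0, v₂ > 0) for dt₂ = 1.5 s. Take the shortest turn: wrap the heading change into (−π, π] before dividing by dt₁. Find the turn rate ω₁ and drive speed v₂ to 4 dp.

ω₁ = -1.2264, v₂ = 2.8674

heading to target = atan2(2.5−-1, 2.5−0) = 0.9505
Δθ = wrap(0.9505 − -2.8798) = -2.4528; ω₁ = Δθ/dt₁ = -1.2264
distance = √((2.5−0)² + (2.5−-1)²) = 4.3012; v₂ = distance/dt₂ = 2.8674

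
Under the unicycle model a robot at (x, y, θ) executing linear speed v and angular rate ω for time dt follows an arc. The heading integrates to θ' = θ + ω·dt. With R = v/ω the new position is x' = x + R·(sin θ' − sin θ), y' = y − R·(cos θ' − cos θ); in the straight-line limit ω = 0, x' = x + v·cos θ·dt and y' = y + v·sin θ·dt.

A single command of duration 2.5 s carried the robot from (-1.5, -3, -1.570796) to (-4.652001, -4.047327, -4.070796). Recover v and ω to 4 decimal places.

v = 1.7500, ω = -1.0000

Δθ = -4.070796 − -1.570796 = -2.500000
ω = Δθ/dt = -2.500000/2.5 = -1.0000
R = Δx/(sin θ' − sin θ) = -1.7500
v = R·ω = -1.7500·-1.0000 = 1.7500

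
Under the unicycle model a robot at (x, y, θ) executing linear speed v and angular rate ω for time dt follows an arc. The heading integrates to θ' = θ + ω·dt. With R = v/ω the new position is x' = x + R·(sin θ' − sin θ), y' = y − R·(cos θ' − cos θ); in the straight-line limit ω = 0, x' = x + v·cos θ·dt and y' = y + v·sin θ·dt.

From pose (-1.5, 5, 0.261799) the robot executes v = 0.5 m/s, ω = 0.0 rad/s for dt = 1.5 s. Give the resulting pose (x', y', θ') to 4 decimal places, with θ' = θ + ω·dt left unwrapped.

θ' = 0.2618 + 0.0·1.5 = 0.2618
ω = 0 → straight: x' = -1.5 + 0.5·cos(0.2618)·1.5 = -0.7756
y' = 5 + 0.5·sin(0.2618)·1.5 = 5.1941

(-0.7756, 5.1941, 0.2618)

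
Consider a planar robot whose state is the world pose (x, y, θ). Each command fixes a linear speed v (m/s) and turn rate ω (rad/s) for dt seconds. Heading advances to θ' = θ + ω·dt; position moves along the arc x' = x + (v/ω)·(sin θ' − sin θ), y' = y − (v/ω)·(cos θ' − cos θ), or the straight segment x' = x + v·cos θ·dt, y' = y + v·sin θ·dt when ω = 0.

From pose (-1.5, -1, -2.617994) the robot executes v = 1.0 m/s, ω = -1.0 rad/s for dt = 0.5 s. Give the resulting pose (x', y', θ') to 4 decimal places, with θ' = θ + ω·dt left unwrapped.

(-1.9764, -1.1337, -3.1180)

θ' = -2.6180 + -1.0·0.5 = -3.1180
R = v/ω = 1.0/-1.0 = -1.0000
x' = -1.5 + -1.0000·(sin -3.1180 − sin -2.6180) = -1.9764
y' = -1 − -1.0000·(cos -3.1180 − cos -2.6180) = -1.1337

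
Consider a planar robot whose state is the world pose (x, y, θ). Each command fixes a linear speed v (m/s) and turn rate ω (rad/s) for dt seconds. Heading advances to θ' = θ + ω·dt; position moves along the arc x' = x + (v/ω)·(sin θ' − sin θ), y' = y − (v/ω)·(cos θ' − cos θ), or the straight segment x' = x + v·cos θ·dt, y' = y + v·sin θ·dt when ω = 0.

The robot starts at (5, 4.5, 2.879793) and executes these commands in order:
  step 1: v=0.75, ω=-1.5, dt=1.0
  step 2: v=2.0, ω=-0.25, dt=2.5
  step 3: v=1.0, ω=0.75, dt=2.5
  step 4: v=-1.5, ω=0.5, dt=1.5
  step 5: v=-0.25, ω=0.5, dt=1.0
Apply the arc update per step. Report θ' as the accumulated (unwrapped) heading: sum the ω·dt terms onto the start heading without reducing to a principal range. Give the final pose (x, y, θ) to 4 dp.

(9.1470, 11.3365, 3.8798)

step 1: θ'=1.3798 (R=-0.5000) → pose (4.6385, 5.0779, 1.3798)
step 2: θ'=0.7548 (R=-8.0000) → pose (7.0119, 9.3864, 0.7548)
step 3: θ'=2.6298 (R=1.3333) → pose (6.7514, 11.5201, 2.6298)
step 4: θ'=3.3798 (R=-3.0000) → pose (8.9285, 11.2204, 3.3798)
step 5: θ'=3.8798 (R=-0.5000) → pose (9.1470, 11.3365, 3.8798)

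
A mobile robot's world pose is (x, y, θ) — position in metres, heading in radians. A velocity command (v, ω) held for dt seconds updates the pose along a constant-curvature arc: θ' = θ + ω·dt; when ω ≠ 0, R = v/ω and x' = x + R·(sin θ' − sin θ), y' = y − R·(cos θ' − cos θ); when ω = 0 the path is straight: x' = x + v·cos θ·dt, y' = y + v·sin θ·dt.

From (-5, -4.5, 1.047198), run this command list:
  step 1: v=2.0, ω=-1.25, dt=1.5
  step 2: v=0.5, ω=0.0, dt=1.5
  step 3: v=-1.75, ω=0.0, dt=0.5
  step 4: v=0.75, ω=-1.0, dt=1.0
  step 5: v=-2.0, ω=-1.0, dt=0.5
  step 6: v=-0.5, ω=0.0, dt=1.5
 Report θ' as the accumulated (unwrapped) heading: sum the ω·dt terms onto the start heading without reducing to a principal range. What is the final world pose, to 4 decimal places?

step 1: θ'=-0.8278 (R=-1.6000) → pose (-2.4360, -4.2176, -0.8278)
step 2: θ'=-0.8278 (straight) → pose (-1.9287, -4.7699, -0.8278)
step 3: θ'=-0.8278 (straight) → pose (-2.5206, -4.1255, -0.8278)
step 4: θ'=-1.8278 (R=-0.7500) → pose (-2.3476, -4.8236, -1.8278)
step 5: θ'=-2.3278 (R=2.0000) → pose (-1.8671, -3.9584, -2.3278)
step 6: θ'=-2.3278 (straight) → pose (-1.3520, -3.4133, -2.3278)

(-1.3520, -3.4133, -2.3278)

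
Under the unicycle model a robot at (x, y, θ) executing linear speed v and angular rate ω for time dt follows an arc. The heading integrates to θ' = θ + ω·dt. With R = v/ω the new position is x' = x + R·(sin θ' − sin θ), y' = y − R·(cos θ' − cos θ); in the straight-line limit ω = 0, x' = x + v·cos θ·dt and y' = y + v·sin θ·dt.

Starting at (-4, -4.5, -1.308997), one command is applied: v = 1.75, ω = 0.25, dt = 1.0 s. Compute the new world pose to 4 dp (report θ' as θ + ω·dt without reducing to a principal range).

θ' = -1.3090 + 0.25·1.0 = -1.0590
R = v/ω = 1.75/0.25 = 7.0000
x' = -4 + 7.0000·(sin -1.0590 − sin -1.3090) = -3.3416
y' = -4.5 − 7.0000·(cos -1.0590 − cos -1.3090) = -6.1165

(-3.3416, -6.1165, -1.0590)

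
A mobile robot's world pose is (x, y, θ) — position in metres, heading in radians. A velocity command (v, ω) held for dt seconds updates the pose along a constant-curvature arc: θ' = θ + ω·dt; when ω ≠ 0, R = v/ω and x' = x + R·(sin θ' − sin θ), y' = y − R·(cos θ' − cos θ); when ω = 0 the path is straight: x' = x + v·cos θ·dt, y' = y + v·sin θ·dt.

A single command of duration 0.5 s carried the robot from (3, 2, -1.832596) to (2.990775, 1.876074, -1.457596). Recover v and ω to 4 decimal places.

Δθ = -1.457596 − -1.832596 = 0.375000
ω = Δθ/dt = 0.375000/0.5 = 0.7500
R = −Δy/(cos θ' − cos θ) = 0.3333
v = R·ω = 0.3333·0.7500 = 0.2500

v = 0.2500, ω = 0.7500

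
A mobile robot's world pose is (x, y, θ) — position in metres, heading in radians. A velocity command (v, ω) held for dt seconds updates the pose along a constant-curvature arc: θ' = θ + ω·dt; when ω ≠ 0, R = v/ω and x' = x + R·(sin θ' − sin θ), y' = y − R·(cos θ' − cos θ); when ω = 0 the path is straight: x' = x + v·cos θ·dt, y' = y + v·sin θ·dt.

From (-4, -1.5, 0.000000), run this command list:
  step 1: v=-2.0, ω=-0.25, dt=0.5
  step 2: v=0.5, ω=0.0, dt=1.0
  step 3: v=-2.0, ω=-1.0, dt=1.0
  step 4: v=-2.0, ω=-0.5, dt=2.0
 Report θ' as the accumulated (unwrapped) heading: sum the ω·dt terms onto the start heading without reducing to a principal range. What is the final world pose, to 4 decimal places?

(-5.8487, 3.4519, -2.1250)

step 1: θ'=-0.1250 (R=8.0000) → pose (-4.9974, -1.4376, -0.1250)
step 2: θ'=-0.1250 (straight) → pose (-4.5013, -1.4999, -0.1250)
step 3: θ'=-1.1250 (R=2.0000) → pose (-6.0565, -0.3779, -1.1250)
step 4: θ'=-2.1250 (R=4.0000) → pose (-5.8487, 3.4519, -2.1250)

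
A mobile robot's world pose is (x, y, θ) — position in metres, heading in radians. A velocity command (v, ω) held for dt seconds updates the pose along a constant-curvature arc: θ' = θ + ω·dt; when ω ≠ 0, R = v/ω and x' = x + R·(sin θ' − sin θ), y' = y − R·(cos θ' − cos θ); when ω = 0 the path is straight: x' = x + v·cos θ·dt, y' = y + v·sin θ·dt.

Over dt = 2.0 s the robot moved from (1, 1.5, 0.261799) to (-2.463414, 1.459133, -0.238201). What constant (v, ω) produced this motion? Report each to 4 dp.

Δθ = -0.238201 − 0.261799 = -0.500000
ω = Δθ/dt = -0.500000/2.0 = -0.2500
R = Δx/(sin θ' − sin θ) = 7.0000
v = R·ω = 7.0000·-0.2500 = -1.7500

v = -1.7500, ω = -0.2500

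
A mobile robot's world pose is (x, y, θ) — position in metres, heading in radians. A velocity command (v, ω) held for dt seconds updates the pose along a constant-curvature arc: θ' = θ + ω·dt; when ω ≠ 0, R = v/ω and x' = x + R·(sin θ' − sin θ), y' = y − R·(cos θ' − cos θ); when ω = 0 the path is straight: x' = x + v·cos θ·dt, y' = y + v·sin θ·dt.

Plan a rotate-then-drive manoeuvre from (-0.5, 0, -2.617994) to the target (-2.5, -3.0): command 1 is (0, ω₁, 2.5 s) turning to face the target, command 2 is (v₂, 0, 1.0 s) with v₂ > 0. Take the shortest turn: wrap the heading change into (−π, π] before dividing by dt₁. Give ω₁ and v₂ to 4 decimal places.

heading to target = atan2(-3−0, -2.5−-0.5) = -2.1588
Δθ = wrap(-2.1588 − -2.6180) = 0.4592; ω₁ = Δθ/dt₁ = 0.1837
distance = √((-2.5−-0.5)² + (-3−0)²) = 3.6056; v₂ = distance/dt₂ = 3.6056

ω₁ = 0.1837, v₂ = 3.6056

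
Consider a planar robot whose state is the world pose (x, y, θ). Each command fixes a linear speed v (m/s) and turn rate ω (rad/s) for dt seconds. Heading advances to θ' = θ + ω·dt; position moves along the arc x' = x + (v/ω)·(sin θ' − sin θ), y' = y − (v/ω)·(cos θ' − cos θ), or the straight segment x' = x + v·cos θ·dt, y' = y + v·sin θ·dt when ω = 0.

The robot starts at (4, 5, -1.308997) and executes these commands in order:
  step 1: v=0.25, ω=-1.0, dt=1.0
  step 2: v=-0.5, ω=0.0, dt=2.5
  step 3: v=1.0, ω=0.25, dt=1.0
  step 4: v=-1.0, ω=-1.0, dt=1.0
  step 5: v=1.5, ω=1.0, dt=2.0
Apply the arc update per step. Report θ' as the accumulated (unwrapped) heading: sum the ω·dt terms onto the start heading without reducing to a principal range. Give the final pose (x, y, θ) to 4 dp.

step 1: θ'=-2.3090 (R=-0.2500) → pose (3.9434, 4.7671, -2.3090)
step 2: θ'=-2.3090 (straight) → pose (4.7846, 5.6917, -2.3090)
step 3: θ'=-2.0590 (R=4.0000) → pose (4.2106, 4.8760, -2.0590)
step 4: θ'=-3.0590 (R=1.0000) → pose (5.0113, 5.4035, -3.0590)
step 5: θ'=-1.0590 (R=1.5000) → pose (3.8273, 3.1740, -1.0590)

(3.8273, 3.1740, -1.0590)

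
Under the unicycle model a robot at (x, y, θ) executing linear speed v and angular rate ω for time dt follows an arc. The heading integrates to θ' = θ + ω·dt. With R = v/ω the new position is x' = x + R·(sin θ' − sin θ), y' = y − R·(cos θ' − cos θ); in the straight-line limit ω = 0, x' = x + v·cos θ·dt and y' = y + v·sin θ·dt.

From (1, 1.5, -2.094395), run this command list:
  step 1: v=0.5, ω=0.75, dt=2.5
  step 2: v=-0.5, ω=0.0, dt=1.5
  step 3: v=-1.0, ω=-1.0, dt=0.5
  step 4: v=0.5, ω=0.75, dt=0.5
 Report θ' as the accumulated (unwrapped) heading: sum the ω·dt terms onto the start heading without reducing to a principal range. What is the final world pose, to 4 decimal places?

step 1: θ'=-0.2194 (R=0.6667) → pose (1.4323, 0.5160, -0.2194)
step 2: θ'=-0.2194 (straight) → pose (0.7002, 0.6792, -0.2194)
step 3: θ'=-0.7194 (R=1.0000) → pose (0.2589, 0.9030, -0.7194)
step 4: θ'=-0.3444 (R=0.6667) → pose (0.4731, 0.7770, -0.3444)

(0.4731, 0.7770, -0.3444)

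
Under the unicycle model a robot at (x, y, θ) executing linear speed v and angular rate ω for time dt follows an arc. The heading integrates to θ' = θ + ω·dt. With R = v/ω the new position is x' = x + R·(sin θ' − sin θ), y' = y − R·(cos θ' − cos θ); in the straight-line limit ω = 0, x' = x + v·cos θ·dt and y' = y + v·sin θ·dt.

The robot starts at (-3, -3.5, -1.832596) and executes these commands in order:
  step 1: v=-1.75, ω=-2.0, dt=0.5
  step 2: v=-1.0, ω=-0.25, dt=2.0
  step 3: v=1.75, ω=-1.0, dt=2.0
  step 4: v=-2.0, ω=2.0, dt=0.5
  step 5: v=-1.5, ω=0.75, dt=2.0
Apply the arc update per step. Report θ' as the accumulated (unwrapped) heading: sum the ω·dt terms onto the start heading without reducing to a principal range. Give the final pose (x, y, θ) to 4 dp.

step 1: θ'=-2.8326 (R=0.8750) → pose (-2.4209, -2.8929, -2.8326)
step 2: θ'=-3.3326 (R=4.0000) → pose (-0.4451, -2.7762, -3.3326)
step 3: θ'=-5.3326 (R=-1.7500) → pose (-1.5370, -0.0409, -5.3326)
step 4: θ'=-4.3326 (R=-1.0000) → pose (-1.6519, -0.9929, -4.3326)
step 5: θ'=-2.8326 (R=-2.0000) → pose (0.8137, -2.1567, -2.8326)

(0.8137, -2.1567, -2.8326)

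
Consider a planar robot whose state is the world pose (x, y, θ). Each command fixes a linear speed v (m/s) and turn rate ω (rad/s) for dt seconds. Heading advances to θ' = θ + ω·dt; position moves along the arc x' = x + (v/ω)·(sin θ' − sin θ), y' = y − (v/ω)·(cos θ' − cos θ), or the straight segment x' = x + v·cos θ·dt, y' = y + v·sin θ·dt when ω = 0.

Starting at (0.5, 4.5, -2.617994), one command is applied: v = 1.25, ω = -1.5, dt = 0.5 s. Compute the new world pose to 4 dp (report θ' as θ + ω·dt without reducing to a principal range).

(-0.1037, 4.4096, -3.3680)

θ' = -2.6180 + -1.5·0.5 = -3.3680
R = v/ω = 1.25/-1.5 = -0.8333
x' = 0.5 + -0.8333·(sin -3.3680 − sin -2.6180) = -0.1037
y' = 4.5 − -0.8333·(cos -3.3680 − cos -2.6180) = 4.4096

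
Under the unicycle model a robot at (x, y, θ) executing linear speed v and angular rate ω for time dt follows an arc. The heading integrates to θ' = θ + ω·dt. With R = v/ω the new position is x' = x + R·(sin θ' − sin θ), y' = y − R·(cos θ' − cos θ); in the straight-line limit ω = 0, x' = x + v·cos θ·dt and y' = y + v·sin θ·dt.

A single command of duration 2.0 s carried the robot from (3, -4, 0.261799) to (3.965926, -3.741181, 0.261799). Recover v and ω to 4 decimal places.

v = 0.5000, ω = 0.0000

Δθ = 0.261799 − 0.261799 = 0.000000
ω = Δθ/dt = 0.000000/2.0 = 0.0000
ω = 0 → v = (Δx·cos θ + Δy·sin θ)/dt = 0.5000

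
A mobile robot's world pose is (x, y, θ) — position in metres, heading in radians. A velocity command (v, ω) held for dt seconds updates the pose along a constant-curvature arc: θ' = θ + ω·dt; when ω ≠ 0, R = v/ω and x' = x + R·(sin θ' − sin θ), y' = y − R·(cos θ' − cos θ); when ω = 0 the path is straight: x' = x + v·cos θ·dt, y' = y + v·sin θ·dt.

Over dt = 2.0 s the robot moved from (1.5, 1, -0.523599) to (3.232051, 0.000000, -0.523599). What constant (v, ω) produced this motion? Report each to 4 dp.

v = 1.0000, ω = 0.0000

Δθ = -0.523599 − -0.523599 = 0.000000
ω = Δθ/dt = 0.000000/2.0 = 0.0000
ω = 0 → v = (Δx·cos θ + Δy·sin θ)/dt = 1.0000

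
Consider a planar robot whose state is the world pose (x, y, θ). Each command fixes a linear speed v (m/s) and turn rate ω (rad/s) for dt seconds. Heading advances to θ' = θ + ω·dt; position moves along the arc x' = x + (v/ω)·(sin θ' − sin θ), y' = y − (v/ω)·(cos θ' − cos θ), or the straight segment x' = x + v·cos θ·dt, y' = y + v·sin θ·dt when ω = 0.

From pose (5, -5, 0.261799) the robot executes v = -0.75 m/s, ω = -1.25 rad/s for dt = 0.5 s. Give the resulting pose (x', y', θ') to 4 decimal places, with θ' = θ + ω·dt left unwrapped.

(4.6315, -4.9813, -0.3632)

θ' = 0.2618 + -1.25·0.5 = -0.3632
R = v/ω = -0.75/-1.25 = 0.6000
x' = 5 + 0.6000·(sin -0.3632 − sin 0.2618) = 4.6315
y' = -5 − 0.6000·(cos -0.3632 − cos 0.2618) = -4.9813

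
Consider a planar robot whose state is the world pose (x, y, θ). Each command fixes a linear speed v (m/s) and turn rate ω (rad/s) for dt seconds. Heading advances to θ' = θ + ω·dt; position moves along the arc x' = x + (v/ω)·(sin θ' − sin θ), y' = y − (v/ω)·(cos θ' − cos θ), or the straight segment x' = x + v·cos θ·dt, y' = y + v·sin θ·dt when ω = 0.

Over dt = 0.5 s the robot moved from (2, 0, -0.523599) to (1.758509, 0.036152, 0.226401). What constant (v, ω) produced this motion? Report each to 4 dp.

v = -0.5000, ω = 1.5000

Δθ = 0.226401 − -0.523599 = 0.750000
ω = Δθ/dt = 0.750000/0.5 = 1.5000
R = Δx/(sin θ' − sin θ) = -0.3333
v = R·ω = -0.3333·1.5000 = -0.5000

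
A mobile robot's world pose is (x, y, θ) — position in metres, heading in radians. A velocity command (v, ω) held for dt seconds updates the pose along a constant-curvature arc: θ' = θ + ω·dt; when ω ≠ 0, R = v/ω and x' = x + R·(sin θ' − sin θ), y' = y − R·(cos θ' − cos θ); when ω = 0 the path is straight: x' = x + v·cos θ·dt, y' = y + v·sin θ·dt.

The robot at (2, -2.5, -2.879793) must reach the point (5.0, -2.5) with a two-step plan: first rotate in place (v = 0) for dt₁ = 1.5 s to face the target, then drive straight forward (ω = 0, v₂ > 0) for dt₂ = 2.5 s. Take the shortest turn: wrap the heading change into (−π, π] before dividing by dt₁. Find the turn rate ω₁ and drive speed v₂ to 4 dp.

heading to target = atan2(-2.5−-2.5, 5−2) = 0.0000
Δθ = wrap(0.0000 − -2.8798) = 2.8798; ω₁ = Δθ/dt₁ = 1.9199
distance = √((5−2)² + (-2.5−-2.5)²) = 3.0000; v₂ = distance/dt₂ = 1.2000

ω₁ = 1.9199, v₂ = 1.2000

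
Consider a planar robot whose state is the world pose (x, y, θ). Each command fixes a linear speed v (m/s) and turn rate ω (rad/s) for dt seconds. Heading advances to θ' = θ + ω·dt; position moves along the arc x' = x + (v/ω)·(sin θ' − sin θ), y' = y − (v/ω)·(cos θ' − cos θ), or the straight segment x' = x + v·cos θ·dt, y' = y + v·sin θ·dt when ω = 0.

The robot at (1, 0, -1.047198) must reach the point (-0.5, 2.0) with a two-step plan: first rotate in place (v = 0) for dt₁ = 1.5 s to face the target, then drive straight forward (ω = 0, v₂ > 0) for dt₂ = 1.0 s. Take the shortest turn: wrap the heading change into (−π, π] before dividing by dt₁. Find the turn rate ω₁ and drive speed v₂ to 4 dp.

heading to target = atan2(2−0, -0.5−1) = 2.2143
Δθ = wrap(2.2143 − -1.0472) = -3.0217; ω₁ = Δθ/dt₁ = -2.0145
distance = √((-0.5−1)² + (2−0)²) = 2.5000; v₂ = distance/dt₂ = 2.5000

ω₁ = -2.0145, v₂ = 2.5000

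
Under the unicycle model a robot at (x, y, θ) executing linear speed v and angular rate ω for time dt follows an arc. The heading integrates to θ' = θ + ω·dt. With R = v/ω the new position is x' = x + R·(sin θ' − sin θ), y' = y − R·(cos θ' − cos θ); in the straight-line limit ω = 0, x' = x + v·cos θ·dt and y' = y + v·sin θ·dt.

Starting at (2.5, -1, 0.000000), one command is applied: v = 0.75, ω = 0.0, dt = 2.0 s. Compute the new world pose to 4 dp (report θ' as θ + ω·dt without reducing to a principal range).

θ' = 0.0000 + 0.0·2.0 = 0.0000
ω = 0 → straight: x' = 2.5 + 0.75·cos(0.0000)·2.0 = 4.0000
y' = -1 + 0.75·sin(0.0000)·2.0 = -1.0000

(4.0000, -1.0000, 0.0000)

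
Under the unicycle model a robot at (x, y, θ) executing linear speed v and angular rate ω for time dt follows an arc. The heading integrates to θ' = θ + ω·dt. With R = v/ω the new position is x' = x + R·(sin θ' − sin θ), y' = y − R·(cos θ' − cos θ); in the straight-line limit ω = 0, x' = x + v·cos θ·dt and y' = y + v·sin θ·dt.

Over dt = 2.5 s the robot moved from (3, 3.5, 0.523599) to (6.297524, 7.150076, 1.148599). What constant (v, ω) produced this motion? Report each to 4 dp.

v = 2.0000, ω = 0.2500

Δθ = 1.148599 − 0.523599 = 0.625000
ω = Δθ/dt = 0.625000/2.5 = 0.2500
R = −Δy/(cos θ' − cos θ) = 8.0000
v = R·ω = 8.0000·0.2500 = 2.0000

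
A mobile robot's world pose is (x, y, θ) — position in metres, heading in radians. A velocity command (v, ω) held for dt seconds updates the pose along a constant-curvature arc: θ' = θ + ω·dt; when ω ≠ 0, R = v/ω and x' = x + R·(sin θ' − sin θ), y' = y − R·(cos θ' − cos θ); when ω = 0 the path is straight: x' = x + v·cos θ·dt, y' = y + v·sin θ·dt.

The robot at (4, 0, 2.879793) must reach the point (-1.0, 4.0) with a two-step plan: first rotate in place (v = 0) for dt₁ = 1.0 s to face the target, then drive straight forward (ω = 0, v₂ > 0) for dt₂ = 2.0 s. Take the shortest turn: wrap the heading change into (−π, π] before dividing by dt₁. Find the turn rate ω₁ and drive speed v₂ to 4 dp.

ω₁ = -0.4129, v₂ = 3.2016

heading to target = atan2(4−0, -1−4) = 2.4669
Δθ = wrap(2.4669 − 2.8798) = -0.4129; ω₁ = Δθ/dt₁ = -0.4129
distance = √((-1−4)² + (4−0)²) = 6.4031; v₂ = distance/dt₂ = 3.2016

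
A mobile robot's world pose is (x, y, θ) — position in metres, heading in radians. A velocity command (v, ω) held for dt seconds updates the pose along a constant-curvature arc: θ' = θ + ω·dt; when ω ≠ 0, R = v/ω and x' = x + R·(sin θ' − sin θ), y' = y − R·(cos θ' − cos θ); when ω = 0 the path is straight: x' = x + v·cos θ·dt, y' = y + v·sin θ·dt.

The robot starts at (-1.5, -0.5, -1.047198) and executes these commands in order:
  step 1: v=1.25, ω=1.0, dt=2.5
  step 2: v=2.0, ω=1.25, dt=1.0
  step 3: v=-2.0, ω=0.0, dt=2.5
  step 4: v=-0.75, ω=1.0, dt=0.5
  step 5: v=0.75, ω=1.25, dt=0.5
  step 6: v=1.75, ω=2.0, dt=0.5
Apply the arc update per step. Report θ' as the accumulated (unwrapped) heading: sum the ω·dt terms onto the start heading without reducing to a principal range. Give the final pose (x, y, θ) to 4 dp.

(4.1473, -1.4916, 4.8278)

step 1: θ'=1.4528 (R=1.2500) → pose (0.8238, -0.0222, 1.4528)
step 2: θ'=2.7028 (R=1.6000) → pose (-0.0853, 1.6146, 2.7028)
step 3: θ'=2.7028 (straight) → pose (4.4410, -0.5096, 2.7028)
step 4: θ'=3.2028 (R=-0.7500) → pose (4.8056, -0.5792, 3.2028)
step 5: θ'=3.8278 (R=0.6000) → pose (4.4621, -0.7139, 3.8278)
step 6: θ'=4.8278 (R=0.8750) → pose (4.1473, -1.4916, 4.8278)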